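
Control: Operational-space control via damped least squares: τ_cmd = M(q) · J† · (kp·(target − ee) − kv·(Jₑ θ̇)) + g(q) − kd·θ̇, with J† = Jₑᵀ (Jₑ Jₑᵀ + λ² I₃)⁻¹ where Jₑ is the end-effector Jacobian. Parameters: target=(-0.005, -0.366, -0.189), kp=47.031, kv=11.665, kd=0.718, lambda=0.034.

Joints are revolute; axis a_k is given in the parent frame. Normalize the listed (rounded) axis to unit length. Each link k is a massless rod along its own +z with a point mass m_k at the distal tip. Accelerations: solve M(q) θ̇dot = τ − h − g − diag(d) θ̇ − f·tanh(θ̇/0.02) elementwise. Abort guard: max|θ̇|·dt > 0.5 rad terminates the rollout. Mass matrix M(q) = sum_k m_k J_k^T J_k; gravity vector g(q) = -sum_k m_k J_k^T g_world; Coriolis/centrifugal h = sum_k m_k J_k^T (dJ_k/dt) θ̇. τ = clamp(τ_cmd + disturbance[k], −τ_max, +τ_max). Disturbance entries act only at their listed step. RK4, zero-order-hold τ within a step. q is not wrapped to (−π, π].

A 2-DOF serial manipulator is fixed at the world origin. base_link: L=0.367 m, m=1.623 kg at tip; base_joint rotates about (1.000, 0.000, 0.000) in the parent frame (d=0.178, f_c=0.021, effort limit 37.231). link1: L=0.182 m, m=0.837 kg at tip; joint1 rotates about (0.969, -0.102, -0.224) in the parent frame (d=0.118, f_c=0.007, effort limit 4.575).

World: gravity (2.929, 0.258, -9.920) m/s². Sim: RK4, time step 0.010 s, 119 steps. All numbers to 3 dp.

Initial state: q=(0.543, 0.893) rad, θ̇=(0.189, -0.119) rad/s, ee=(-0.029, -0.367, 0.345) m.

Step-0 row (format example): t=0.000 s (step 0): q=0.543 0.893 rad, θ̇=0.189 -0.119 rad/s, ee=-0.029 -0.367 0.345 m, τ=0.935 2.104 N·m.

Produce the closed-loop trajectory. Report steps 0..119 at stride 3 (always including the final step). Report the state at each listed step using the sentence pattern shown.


t=0.030 s (step 3): q=0.550 0.932 rad, θ̇=0.328 2.024 rad/s, ee=-0.031 -0.370 0.335 m, τ=-1.027 -0.210 N·m.
t=0.060 s (step 6): q=0.564 0.996 rad, θ̇=0.650 2.117 rad/s, ee=-0.034 -0.375 0.319 m, τ=-2.276 -0.596 N·m.
t=0.090 s (step 9): q=0.588 1.057 rad, θ̇=0.933 1.994 rad/s, ee=-0.036 -0.382 0.300 m, τ=-3.268 -0.745 N·m.
t=0.120 s (step 12): q=0.620 1.115 rad, θ̇=1.169 1.834 rad/s, ee=-0.039 -0.390 0.278 m, τ=-4.127 -0.830 N·m.
t=0.150 s (step 15): q=0.658 1.167 rad, θ̇=1.361 1.662 rad/s, ee=-0.041 -0.398 0.254 m, τ=-4.907 -0.880 N·m.
t=0.180 s (step 18): q=0.701 1.215 rad, θ̇=1.515 1.487 rad/s, ee=-0.043 -0.406 0.229 m, τ=-5.635 -0.904 N·m.
t=0.210 s (step 21): q=0.748 1.257 rad, θ̇=1.632 1.314 rad/s, ee=-0.045 -0.413 0.203 m, τ=-6.321 -0.907 N·m.
t=0.240 s (step 24): q=0.799 1.294 rad, θ̇=1.716 1.148 rad/s, ee=-0.047 -0.420 0.176 m, τ=-6.966 -0.894 N·m.
t=0.270 s (step 27): q=0.851 1.326 rad, θ̇=1.767 0.992 rad/s, ee=-0.048 -0.425 0.149 m, τ=-7.564 -0.869 N·m.
t=0.300 s (step 30): q=0.904 1.353 rad, θ̇=1.788 0.848 rad/s, ee=-0.049 -0.429 0.123 m, τ=-8.111 -0.835 N·m.
t=0.330 s (step 33): q=0.958 1.377 rad, θ̇=1.781 0.719 rad/s, ee=-0.050 -0.433 0.097 m, τ=-8.599 -0.794 N·m.
t=0.360 s (step 36): q=1.011 1.397 rad, θ̇=1.751 0.605 rad/s, ee=-0.051 -0.435 0.071 m, τ=-9.025 -0.749 N·m.
t=0.390 s (step 39): q=1.063 1.413 rad, θ̇=1.701 0.505 rad/s, ee=-0.052 -0.435 0.047 m, τ=-9.385 -0.701 N·m.
t=0.420 s (step 42): q=1.113 1.427 rad, θ̇=1.633 0.420 rad/s, ee=-0.052 -0.435 0.024 m, τ=-9.679 -0.652 N·m.
t=0.450 s (step 45): q=1.160 1.439 rad, θ̇=1.552 0.347 rad/s, ee=-0.053 -0.434 0.002 m, τ=-9.910 -0.602 N·m.
t=0.480 s (step 48): q=1.206 1.448 rad, θ̇=1.462 0.287 rad/s, ee=-0.053 -0.432 -0.018 m, τ=-10.082 -0.553 N·m.
t=0.510 s (step 51): q=1.248 1.456 rad, θ̇=1.366 0.237 rad/s, ee=-0.053 -0.430 -0.037 m, τ=-10.200 -0.505 N·m.
t=0.540 s (step 54): q=1.288 1.463 rad, θ̇=1.266 0.196 rad/s, ee=-0.054 -0.427 -0.054 m, τ=-10.271 -0.458 N·m.
t=0.570 s (step 57): q=1.324 1.468 rad, θ̇=1.165 0.162 rad/s, ee=-0.054 -0.424 -0.070 m, τ=-10.302 -0.413 N·m.
t=0.600 s (step 60): q=1.358 1.472 rad, θ̇=1.066 0.135 rad/s, ee=-0.054 -0.421 -0.085 m, τ=-10.302 -0.369 N·m.
t=0.630 s (step 63): q=1.388 1.476 rad, θ̇=0.969 0.112 rad/s, ee=-0.054 -0.417 -0.098 m, τ=-10.275 -0.328 N·m.
t=0.660 s (step 66): q=1.416 1.479 rad, θ̇=0.877 0.094 rad/s, ee=-0.054 -0.414 -0.109 m, τ=-10.229 -0.289 N·m.
t=0.690 s (step 69): q=1.441 1.482 rad, θ̇=0.789 0.078 rad/s, ee=-0.055 -0.411 -0.120 m, τ=-10.169 -0.253 N·m.
t=0.720 s (step 72): q=1.463 1.484 rad, θ̇=0.708 0.066 rad/s, ee=-0.055 -0.407 -0.129 m, τ=-10.100 -0.219 N·m.
t=0.750 s (step 75): q=1.483 1.486 rad, θ̇=0.632 0.056 rad/s, ee=-0.055 -0.404 -0.137 m, τ=-10.025 -0.188 N·m.
t=0.780 s (step 78): q=1.501 1.487 rad, θ̇=0.562 0.047 rad/s, ee=-0.055 -0.402 -0.144 m, τ=-9.948 -0.159 N·m.
t=0.810 s (step 81): q=1.517 1.489 rad, θ̇=0.499 0.040 rad/s, ee=-0.055 -0.399 -0.151 m, τ=-9.871 -0.133 N·m.
t=0.840 s (step 84): q=1.531 1.490 rad, θ̇=0.441 0.034 rad/s, ee=-0.055 -0.397 -0.156 m, τ=-9.796 -0.109 N·m.
t=0.870 s (step 87): q=1.544 1.491 rad, θ̇=0.389 0.029 rad/s, ee=-0.055 -0.395 -0.161 m, τ=-9.725 -0.087 N·m.
t=0.900 s (step 90): q=1.555 1.491 rad, θ̇=0.343 0.025 rad/s, ee=-0.055 -0.393 -0.166 m, τ=-9.657 -0.068 N·m.
t=0.930 s (step 93): q=1.564 1.492 rad, θ̇=0.301 0.021 rad/s, ee=-0.055 -0.391 -0.169 m, τ=-9.594 -0.051 N·m.
t=0.960 s (step 96): q=1.573 1.493 rad, θ̇=0.264 0.018 rad/s, ee=-0.055 -0.389 -0.173 m, τ=-9.536 -0.036 N·m.
t=0.990 s (step 99): q=1.580 1.493 rad, θ̇=0.231 0.016 rad/s, ee=-0.055 -0.388 -0.176 m, τ=-9.483 -0.022 N·m.
t=1.020 s (step 102): q=1.587 1.494 rad, θ̇=0.202 0.014 rad/s, ee=-0.055 -0.387 -0.178 m, τ=-9.435 -0.010 N·m.
t=1.050 s (step 105): q=1.592 1.494 rad, θ̇=0.176 0.012 rad/s, ee=-0.055 -0.386 -0.180 m, τ=-9.391 0.001 N·m.
t=1.080 s (step 108): q=1.597 1.494 rad, θ̇=0.154 0.011 rad/s, ee=-0.055 -0.385 -0.182 m, τ=-9.352 0.010 N·m.
t=1.110 s (step 111): q=1.601 1.495 rad, θ̇=0.134 0.009 rad/s, ee=-0.055 -0.384 -0.184 m, τ=-9.318 0.018 N·m.
t=1.140 s (step 114): q=1.605 1.495 rad, θ̇=0.116 0.008 rad/s, ee=-0.055 -0.383 -0.185 m, τ=-9.287 0.025 N·m.
t=1.170 s (step 117): q=1.608 1.495 rad, θ̇=0.101 0.007 rad/s, ee=-0.055 -0.382 -0.187 m, τ=-9.259 0.032 N·m.
t=1.190 s (step 119): q=1.610 1.495 rad, θ̇=0.092 0.007 rad/s, ee=-0.055 -0.382 -0.187 m.


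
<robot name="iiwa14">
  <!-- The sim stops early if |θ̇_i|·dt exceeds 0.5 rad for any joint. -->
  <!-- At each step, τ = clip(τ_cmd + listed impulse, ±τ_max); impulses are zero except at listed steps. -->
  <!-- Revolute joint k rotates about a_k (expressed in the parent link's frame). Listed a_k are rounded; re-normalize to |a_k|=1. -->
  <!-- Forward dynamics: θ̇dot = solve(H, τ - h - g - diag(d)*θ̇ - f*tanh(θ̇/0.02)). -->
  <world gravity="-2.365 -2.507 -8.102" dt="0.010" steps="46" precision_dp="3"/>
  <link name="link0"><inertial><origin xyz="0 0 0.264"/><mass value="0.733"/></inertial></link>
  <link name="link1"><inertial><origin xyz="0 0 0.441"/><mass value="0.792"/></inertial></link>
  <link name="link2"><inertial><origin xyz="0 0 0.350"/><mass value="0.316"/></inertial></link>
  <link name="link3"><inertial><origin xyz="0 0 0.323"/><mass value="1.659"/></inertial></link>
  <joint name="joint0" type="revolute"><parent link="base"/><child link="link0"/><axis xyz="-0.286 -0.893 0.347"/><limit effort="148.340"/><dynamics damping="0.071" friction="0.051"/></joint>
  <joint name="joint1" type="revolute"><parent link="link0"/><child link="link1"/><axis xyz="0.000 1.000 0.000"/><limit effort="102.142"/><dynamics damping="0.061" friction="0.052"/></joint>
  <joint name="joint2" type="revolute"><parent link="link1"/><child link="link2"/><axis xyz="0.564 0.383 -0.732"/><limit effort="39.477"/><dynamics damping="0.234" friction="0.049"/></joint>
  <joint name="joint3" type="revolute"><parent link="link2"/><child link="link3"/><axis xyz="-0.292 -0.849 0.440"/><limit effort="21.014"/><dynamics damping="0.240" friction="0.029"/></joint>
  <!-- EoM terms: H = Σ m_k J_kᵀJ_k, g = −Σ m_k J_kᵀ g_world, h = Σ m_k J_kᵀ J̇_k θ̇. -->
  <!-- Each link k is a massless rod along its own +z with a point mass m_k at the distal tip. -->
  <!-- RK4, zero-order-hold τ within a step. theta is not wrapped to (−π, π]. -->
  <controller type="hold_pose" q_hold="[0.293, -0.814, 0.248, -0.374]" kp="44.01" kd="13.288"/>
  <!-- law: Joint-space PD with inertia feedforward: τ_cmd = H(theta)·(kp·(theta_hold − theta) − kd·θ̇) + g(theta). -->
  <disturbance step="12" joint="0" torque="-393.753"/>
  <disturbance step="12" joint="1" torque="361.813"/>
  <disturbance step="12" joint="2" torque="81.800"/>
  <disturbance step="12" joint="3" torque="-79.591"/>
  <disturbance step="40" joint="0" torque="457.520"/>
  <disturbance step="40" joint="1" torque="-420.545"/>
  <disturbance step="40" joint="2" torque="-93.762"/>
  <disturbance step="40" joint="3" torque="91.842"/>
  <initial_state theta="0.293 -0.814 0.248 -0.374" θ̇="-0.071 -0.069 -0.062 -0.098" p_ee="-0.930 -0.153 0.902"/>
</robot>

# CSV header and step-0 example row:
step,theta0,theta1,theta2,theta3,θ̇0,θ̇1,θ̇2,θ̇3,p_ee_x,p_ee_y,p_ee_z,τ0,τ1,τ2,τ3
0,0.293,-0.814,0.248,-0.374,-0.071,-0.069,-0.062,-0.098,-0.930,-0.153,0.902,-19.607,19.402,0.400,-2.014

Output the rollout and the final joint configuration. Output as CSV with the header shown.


step,theta0,theta1,theta2,theta3,θ̇0,θ̇1,θ̇2,θ̇3,p_ee_x,p_ee_y,p_ee_z,τ0,τ1,τ2,τ3
1,0.292,-0.815,0.248,-0.375,-0.052,-0.046,-0.036,-0.047,-0.930,-0.153,0.902,-19.661,19.432,0.391,-2.026
2,0.292,-0.815,0.247,-0.375,-0.036,-0.027,-0.018,-0.013,-0.930,-0.153,0.902,-19.711,19.461,0.385,-2.036
3,0.292,-0.815,0.247,-0.375,-0.023,-0.014,-0.009,0.000,-0.930,-0.153,0.902,-19.756,19.488,0.382,-2.043
4,0.291,-0.815,0.247,-0.375,-0.014,-0.006,-0.005,0.003,-0.930,-0.153,0.902,-19.796,19.516,0.381,-2.047
5,0.291,-0.815,0.247,-0.375,-0.008,-0.001,-0.003,0.002,-0.930,-0.153,0.902,-19.831,19.543,0.381,-2.051
6,0.291,-0.815,0.247,-0.375,-0.005,0.001,-0.002,0.002,-0.930,-0.153,0.902,-19.861,19.568,0.382,-2.054
7,0.291,-0.815,0.247,-0.375,-0.003,0.002,-0.001,0.001,-0.930,-0.153,0.902,-19.888,19.592,0.383,-2.057
8,0.291,-0.815,0.247,-0.375,-0.002,0.002,-0.001,0.001,-0.930,-0.153,0.902,-19.912,19.614,0.384,-2.061
9,0.291,-0.815,0.247,-0.375,-0.001,0.002,-0.000,0.000,-0.930,-0.153,0.902,-19.933,19.634,0.385,-2.063
10,0.291,-0.815,0.247,-0.375,-0.000,0.002,-0.000,0.000,-0.930,-0.153,0.902,-19.952,19.652,0.387,-2.066
11,0.291,-0.815,0.247,-0.375,0.000,0.002,0.000,0.000,-0.930,-0.153,0.902,-19.969,19.668,0.388,-2.069
12,0.291,-0.815,0.247,-0.375,0.001,0.002,0.000,0.000,-0.930,-0.153,0.902,-148.340,102.142,39.477,-21.014
13,0.275,-0.828,0.254,-0.356,-3.311,-2.534,1.430,3.806,-0.928,-0.154,0.902,-2.586,8.478,-4.895,0.533
14,0.244,-0.851,0.267,-0.322,-2.748,-2.103,1.197,2.965,-0.924,-0.156,0.903,-4.246,9.474,-4.346,0.337
15,0.219,-0.870,0.278,-0.296,-2.279,-1.753,0.969,2.243,-0.921,-0.158,0.903,-5.768,10.429,-3.854,0.140
16,0.198,-0.886,0.287,-0.277,-1.884,-1.462,0.764,1.649,-0.918,-0.160,0.903,-7.156,11.327,-3.419,-0.054
17,0.181,-0.900,0.293,-0.262,-1.548,-1.215,0.588,1.175,-0.915,-0.161,0.903,-8.417,12.161,-3.035,-0.239
18,0.167,-0.911,0.299,-0.253,-1.260,-1.001,0.442,0.803,-0.913,-0.162,0.903,-9.561,12.929,-2.698,-0.413
19,0.156,-0.920,0.302,-0.246,-1.012,-0.814,0.322,0.518,-0.910,-0.163,0.903,-10.597,13.630,-2.402,-0.576
20,0.147,-0.927,0.305,-0.242,-0.797,-0.650,0.226,0.302,-0.909,-0.163,0.903,-11.534,14.268,-2.141,-0.727
21,0.140,-0.933,0.307,-0.240,-0.611,-0.505,0.149,0.141,-0.907,-0.164,0.903,-12.380,14.846,-1.911,-0.866
22,0.134,-0.937,0.308,-0.239,-0.449,-0.376,0.089,0.022,-0.906,-0.164,0.903,-13.145,15.369,-1.708,-0.994
23,0.131,-0.941,0.309,-0.239,-0.309,-0.261,0.050,-0.042,-0.905,-0.164,0.903,-13.837,15.842,-1.527,-1.115
24,0.128,-0.943,0.309,-0.240,-0.187,-0.159,0.023,-0.077,-0.904,-0.165,0.904,-14.461,16.268,-1.366,-1.228
25,0.127,-0.944,0.309,-0.241,-0.082,-0.069,0.003,-0.098,-0.904,-0.165,0.904,-15.026,16.653,-1.225,-1.330
26,0.127,-0.944,0.309,-0.242,0.007,0.007,-0.009,-0.106,-0.903,-0.165,0.904,-15.534,17.002,-1.102,-1.423
27,0.127,-0.944,0.309,-0.243,0.071,0.061,-0.019,-0.109,-0.903,-0.165,0.904,-15.982,17.327,-0.994,-1.507
28,0.128,-0.943,0.309,-0.244,0.126,0.106,-0.027,-0.109,-0.903,-0.165,0.904,-16.386,17.621,-0.897,-1.582
29,0.129,-0.942,0.309,-0.245,0.172,0.145,-0.033,-0.107,-0.903,-0.165,0.904,-16.751,17.886,-0.810,-1.650
30,0.131,-0.940,0.308,-0.246,0.211,0.177,-0.037,-0.104,-0.904,-0.165,0.904,-17.081,18.124,-0.730,-1.712
31,0.134,-0.938,0.308,-0.247,0.244,0.205,-0.041,-0.102,-0.904,-0.165,0.904,-17.379,18.338,-0.657,-1.768
32,0.136,-0.936,0.308,-0.248,0.272,0.228,-0.044,-0.099,-0.904,-0.165,0.904,-17.649,18.531,-0.591,-1.818
33,0.139,-0.934,0.307,-0.249,0.294,0.246,-0.046,-0.096,-0.905,-0.165,0.905,-17.893,18.704,-0.529,-1.864
34,0.142,-0.931,0.307,-0.250,0.312,0.262,-0.048,-0.093,-0.905,-0.165,0.905,-18.113,18.860,-0.473,-1.906
35,0.145,-0.928,0.306,-0.251,0.327,0.273,-0.050,-0.091,-0.906,-0.165,0.905,-18.312,18.999,-0.421,-1.943
36,0.149,-0.926,0.306,-0.252,0.338,0.282,-0.051,-0.089,-0.907,-0.165,0.905,-18.492,19.125,-0.372,-1.977
37,0.152,-0.923,0.305,-0.253,0.346,0.289,-0.052,-0.087,-0.907,-0.165,0.905,-18.654,19.237,-0.327,-2.008
38,0.155,-0.920,0.305,-0.253,0.351,0.293,-0.052,-0.085,-0.908,-0.164,0.905,-18.801,19.338,-0.286,-2.036
39,0.159,-0.917,0.304,-0.254,0.354,0.296,-0.053,-0.083,-0.909,-0.164,0.904,-18.934,19.428,-0.247,-2.061
40,0.163,-0.914,0.304,-0.255,0.356,0.296,-0.053,-0.082,-0.909,-0.164,0.904,148.340,-102.142,-39.477,21.014
41,0.183,-0.900,0.293,-0.282,3.816,2.624,-2.036,-4.991,-0.913,-0.163,0.904,-41.821,35.930,5.161,-5.290
42,0.219,-0.874,0.276,-0.323,3.406,2.503,-1.323,-3.409,-0.918,-0.161,0.903,-39.725,34.152,4.766,-5.101
43,0.251,-0.850,0.265,-0.352,3.002,2.307,-0.844,-2.337,-0.923,-0.159,0.902,-37.850,32.613,4.416,-4.897
44,0.280,-0.828,0.258,-0.371,2.622,2.080,-0.521,-1.597,-0.927,-0.158,0.901,-36.164,31.266,4.102,-4.689
45,0.304,-0.808,0.254,-0.384,2.273,1.846,-0.304,-1.082,-0.931,-0.157,0.900,-34.644,30.077,3.816,-4.484
46,0.325,-0.791,0.252,-0.393,1.955,1.616,-0.160,-0.722,-0.935,-0.156,0.899,,,,
# final theta (rad): 0.325 -0.791 0.252 -0.393


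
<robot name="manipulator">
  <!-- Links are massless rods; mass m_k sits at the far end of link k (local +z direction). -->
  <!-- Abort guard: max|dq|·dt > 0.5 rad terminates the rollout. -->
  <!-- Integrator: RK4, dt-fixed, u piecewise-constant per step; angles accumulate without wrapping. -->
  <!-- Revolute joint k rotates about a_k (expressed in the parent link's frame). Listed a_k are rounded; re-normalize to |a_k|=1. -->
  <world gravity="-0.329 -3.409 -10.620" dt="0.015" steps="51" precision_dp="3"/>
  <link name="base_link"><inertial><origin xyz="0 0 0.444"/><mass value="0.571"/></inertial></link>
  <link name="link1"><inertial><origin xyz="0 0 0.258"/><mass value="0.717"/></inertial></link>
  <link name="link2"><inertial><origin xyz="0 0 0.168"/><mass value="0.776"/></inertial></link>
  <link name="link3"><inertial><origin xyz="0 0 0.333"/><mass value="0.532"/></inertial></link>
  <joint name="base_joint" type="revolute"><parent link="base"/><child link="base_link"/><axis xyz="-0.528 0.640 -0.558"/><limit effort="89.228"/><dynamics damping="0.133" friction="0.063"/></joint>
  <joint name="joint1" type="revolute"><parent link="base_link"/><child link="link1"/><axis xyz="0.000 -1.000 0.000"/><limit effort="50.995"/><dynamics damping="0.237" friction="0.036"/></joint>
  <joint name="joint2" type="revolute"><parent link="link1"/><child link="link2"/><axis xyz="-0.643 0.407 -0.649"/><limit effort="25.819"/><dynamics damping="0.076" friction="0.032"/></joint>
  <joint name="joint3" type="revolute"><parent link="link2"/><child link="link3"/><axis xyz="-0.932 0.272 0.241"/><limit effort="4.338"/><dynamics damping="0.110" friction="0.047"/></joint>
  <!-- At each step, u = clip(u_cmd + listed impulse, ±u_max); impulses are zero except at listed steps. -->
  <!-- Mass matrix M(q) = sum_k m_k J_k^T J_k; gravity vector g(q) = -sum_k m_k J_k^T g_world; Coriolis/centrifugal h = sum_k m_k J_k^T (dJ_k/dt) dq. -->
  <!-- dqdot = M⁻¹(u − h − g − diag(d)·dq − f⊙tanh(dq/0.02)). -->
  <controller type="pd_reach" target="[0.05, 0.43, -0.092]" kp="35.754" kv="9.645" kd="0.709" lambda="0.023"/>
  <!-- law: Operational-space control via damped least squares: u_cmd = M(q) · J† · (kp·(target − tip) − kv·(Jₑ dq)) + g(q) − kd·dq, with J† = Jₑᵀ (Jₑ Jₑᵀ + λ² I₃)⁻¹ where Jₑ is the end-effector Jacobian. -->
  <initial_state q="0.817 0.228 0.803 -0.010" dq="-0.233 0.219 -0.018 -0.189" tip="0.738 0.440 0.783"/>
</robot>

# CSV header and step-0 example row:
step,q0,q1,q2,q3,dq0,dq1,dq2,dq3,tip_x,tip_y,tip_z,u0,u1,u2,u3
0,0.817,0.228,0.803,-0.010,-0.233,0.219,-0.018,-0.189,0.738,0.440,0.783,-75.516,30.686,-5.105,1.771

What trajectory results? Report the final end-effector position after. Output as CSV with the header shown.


step,q0,q1,q2,q3,dq0,dq1,dq2,dq3,tip_x,tip_y,tip_z,u0,u1,u2,u3
1,0.804,0.237,0.822,0.011,-1.539,1.004,2.497,3.040,0.731,0.441,0.784,-60.981,25.134,-6.263,-0.894
2,0.774,0.257,0.869,0.072,-2.331,1.616,3.672,5.103,0.718,0.441,0.779,-42.145,18.517,-5.889,-2.237
3,0.737,0.285,0.927,0.156,-2.621,2.179,3.982,6.096,0.701,0.439,0.773,-25.448,12.590,-4.978,-2.629
4,0.698,0.321,0.984,0.250,-2.581,2.621,3.651,6.477,0.678,0.435,0.766,-12.945,7.953,-3.929,-2.578
5,0.661,0.363,1.035,0.347,-2.370,2.963,3.156,6.385,0.652,0.430,0.761,-4.200,4.455,-3.059,-2.251
6,0.628,0.409,1.078,0.441,-2.097,3.164,2.535,6.135,0.624,0.424,0.757,1.569,1.857,-2.305,-1.897
7,0.598,0.457,1.111,0.530,-1.815,3.265,1.963,5.777,0.596,0.418,0.755,5.196,-0.033,-1.721,-1.540
8,0.573,0.506,1.136,0.614,-1.551,3.282,1.445,5.411,0.567,0.413,0.753,7.318,-1.359,-1.263,-1.243
9,0.552,0.555,1.155,0.693,-1.313,3.244,1.003,5.066,0.539,0.409,0.751,8.437,-2.248,-0.920,-1.015
10,0.534,0.603,1.167,0.766,-1.101,3.174,0.635,4.762,0.513,0.406,0.748,8.908,-2.816,-0.670,-0.856
11,0.519,0.650,1.174,0.836,-0.910,3.091,0.334,4.502,0.488,0.403,0.745,8.970,-3.161,-0.494,-0.761
12,0.506,0.696,1.177,0.902,-0.738,3.006,0.090,4.284,0.464,0.401,0.742,8.781,-3.355,-0.373,-0.717
13,0.496,0.740,1.177,0.965,-0.580,2.933,-0.094,4.094,0.441,0.400,0.737,8.449,-3.452,-0.308,-0.709
14,0.489,0.784,1.174,1.025,-0.434,2.870,-0.241,3.933,0.420,0.400,0.731,8.026,-3.489,-0.273,-0.732
15,0.483,0.826,1.170,1.083,-0.298,2.813,-0.368,3.798,0.401,0.400,0.725,7.546,-3.493,-0.246,-0.779
16,0.480,0.868,1.163,1.139,-0.172,2.765,-0.476,3.679,0.383,0.401,0.717,7.036,-3.481,-0.224,-0.839
17,0.478,0.909,1.155,1.193,-0.054,2.726,-0.570,3.569,0.366,0.401,0.708,6.509,-3.461,-0.203,-0.904
18,0.478,0.950,1.146,1.246,0.055,2.693,-0.654,3.465,0.350,0.403,0.699,5.983,-3.442,-0.178,-0.972
19,0.480,0.990,1.136,1.297,0.156,2.666,-0.730,3.365,0.336,0.404,0.688,5.462,-3.427,-0.150,-1.038
20,0.483,1.030,1.124,1.347,0.251,2.647,-0.799,3.263,0.322,0.406,0.677,4.938,-3.417,-0.116,-1.099
21,0.487,1.070,1.112,1.395,0.340,2.636,-0.864,3.160,0.310,0.408,0.665,4.413,-3.415,-0.076,-1.155
22,0.493,1.109,1.099,1.441,0.424,2.631,-0.925,3.055,0.298,0.411,0.653,3.885,-3.419,-0.030,-1.205
23,0.500,1.148,1.084,1.486,0.501,2.631,-0.985,2.946,0.287,0.414,0.640,3.357,-3.431,0.023,-1.247
24,0.508,1.188,1.069,1.530,0.573,2.636,-1.042,2.834,0.277,0.416,0.626,2.828,-3.451,0.081,-1.283
25,0.517,1.228,1.053,1.571,0.639,2.645,-1.099,2.718,0.268,0.419,0.612,2.300,-3.479,0.145,-1.312
26,0.527,1.267,1.036,1.611,0.700,2.657,-1.154,2.597,0.259,0.423,0.598,1.776,-3.515,0.213,-1.335
27,0.538,1.307,1.018,1.649,0.754,2.672,-1.207,2.473,0.251,0.426,0.583,1.258,-3.560,0.286,-1.351
28,0.549,1.347,1.000,1.685,0.802,2.690,-1.259,2.345,0.244,0.429,0.568,0.749,-3.615,0.362,-1.361
29,0.562,1.388,0.981,1.720,0.844,2.708,-1.308,2.213,0.237,0.432,0.553,0.253,-3.680,0.440,-1.365
30,0.575,1.429,0.961,1.752,0.879,2.729,-1.355,2.078,0.230,0.436,0.537,-0.227,-3.756,0.520,-1.364
31,0.588,1.470,0.940,1.782,0.908,2.749,-1.397,1.940,0.224,0.439,0.522,-0.685,-3.844,0.603,-1.359
32,0.602,1.511,0.919,1.810,0.931,2.770,-1.436,1.801,0.218,0.442,0.506,-1.118,-3.945,0.686,-1.348
33,0.616,1.553,0.897,1.836,0.947,2.790,-1.470,1.660,0.213,0.445,0.490,-1.522,-4.059,0.771,-1.334
34,0.630,1.595,0.875,1.860,0.957,2.809,-1.498,1.518,0.208,0.448,0.474,-1.893,-4.187,0.857,-1.315
35,0.645,1.637,0.852,1.882,0.961,2.825,-1.520,1.376,0.203,0.451,0.458,-2.227,-4.330,0.944,-1.293
36,0.659,1.680,0.829,1.901,0.959,2.840,-1.537,1.236,0.198,0.454,0.441,-2.522,-4.487,1.032,-1.268
37,0.673,1.722,0.806,1.919,0.951,2.850,-1.547,1.097,0.193,0.456,0.425,-2.778,-4.658,1.122,-1.240
38,0.687,1.765,0.783,1.934,0.938,2.857,-1.551,0.961,0.189,0.459,0.409,-2.992,-4.841,1.213,-1.208
39,0.701,1.808,0.760,1.947,0.919,2.859,-1.549,0.828,0.185,0.461,0.393,-3.167,-5.037,1.306,-1.173
40,0.715,1.851,0.737,1.959,0.896,2.856,-1.541,0.700,0.181,0.462,0.376,-3.304,-5.242,1.400,-1.135
41,0.728,1.893,0.714,1.969,0.869,2.846,-1.528,0.576,0.176,0.464,0.360,-3.404,-5.454,1.496,-1.094
42,0.741,1.936,0.691,1.976,0.837,2.830,-1.510,0.458,0.172,0.465,0.344,-3.473,-5.672,1.594,-1.050
43,0.753,1.978,0.668,1.982,0.803,2.807,-1.487,0.345,0.168,0.465,0.329,-3.513,-5.892,1.692,-1.002
44,0.765,2.020,0.646,1.987,0.767,2.776,-1.461,0.239,0.165,0.466,0.313,-3.530,-6.112,1.791,-0.951
45,0.776,2.061,0.625,1.990,0.729,2.737,-1.431,0.140,0.161,0.466,0.298,-3.528,-6.327,1.889,-0.897
46,0.787,2.102,0.603,1.991,0.689,2.691,-1.398,0.048,0.157,0.466,0.282,-3.513,-6.537,1.987,-0.841
47,0.797,2.142,0.583,1.991,0.649,2.634,-1.367,-0.027,0.153,0.465,0.268,-3.487,-6.743,2.086,-0.793
48,0.806,2.181,0.562,1.990,0.608,2.567,-1.339,-0.080,0.149,0.464,0.253,-3.457,-6.946,2.188,-0.761
49,0.815,2.219,0.542,1.989,0.568,2.494,-1.306,-0.137,0.146,0.463,0.238,-3.426,-7.126,2.280,-0.716
50,0.823,2.256,0.523,1.986,0.530,2.415,-1.268,-0.192,0.142,0.462,0.224,-3.396,-7.284,2.363,-0.662
51,0.831,2.291,0.504,1.983,0.495,2.330,-1.228,-0.245,0.139,0.460,0.210,,,,
# final tip position (m): 0.139 0.460 0.210


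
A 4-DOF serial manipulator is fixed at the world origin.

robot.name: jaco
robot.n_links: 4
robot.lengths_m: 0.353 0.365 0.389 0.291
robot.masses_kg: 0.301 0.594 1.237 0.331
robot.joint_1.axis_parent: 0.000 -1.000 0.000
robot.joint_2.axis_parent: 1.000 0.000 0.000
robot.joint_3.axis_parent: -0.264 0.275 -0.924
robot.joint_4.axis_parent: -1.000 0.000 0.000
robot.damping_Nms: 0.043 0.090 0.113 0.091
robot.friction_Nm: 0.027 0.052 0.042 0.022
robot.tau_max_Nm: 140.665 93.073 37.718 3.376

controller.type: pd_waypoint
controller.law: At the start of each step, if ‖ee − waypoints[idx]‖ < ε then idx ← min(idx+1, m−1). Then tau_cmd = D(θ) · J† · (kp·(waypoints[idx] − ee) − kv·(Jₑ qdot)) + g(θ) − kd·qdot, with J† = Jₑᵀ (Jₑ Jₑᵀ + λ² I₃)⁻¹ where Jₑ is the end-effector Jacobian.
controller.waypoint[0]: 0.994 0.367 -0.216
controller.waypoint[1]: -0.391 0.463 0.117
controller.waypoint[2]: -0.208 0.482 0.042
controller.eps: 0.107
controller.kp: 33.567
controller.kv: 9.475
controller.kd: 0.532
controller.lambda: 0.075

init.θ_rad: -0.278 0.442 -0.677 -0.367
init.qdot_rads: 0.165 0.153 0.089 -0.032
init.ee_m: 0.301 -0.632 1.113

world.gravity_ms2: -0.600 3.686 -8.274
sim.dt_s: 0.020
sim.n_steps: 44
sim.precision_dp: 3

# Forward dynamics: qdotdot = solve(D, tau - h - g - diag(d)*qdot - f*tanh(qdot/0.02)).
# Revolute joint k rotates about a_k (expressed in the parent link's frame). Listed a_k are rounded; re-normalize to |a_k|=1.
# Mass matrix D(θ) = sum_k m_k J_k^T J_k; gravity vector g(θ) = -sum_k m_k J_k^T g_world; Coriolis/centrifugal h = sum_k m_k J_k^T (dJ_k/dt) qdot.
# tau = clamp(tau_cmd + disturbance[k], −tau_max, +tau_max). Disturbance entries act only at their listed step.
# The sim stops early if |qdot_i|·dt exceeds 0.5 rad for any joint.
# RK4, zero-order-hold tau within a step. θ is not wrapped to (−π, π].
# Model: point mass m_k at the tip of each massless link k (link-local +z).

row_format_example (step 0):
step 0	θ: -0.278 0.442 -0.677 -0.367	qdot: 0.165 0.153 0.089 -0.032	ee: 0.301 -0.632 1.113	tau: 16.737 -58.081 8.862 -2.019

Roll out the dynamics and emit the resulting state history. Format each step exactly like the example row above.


step 1	θ: -0.271 0.429 -0.689 -0.427	qdot: 0.512 -1.430 -0.968 -5.898	ee: 0.302 -0.630 1.106	tau: 18.499 -46.630 7.634 1.265
step 2	θ: -0.259 0.391 -0.708 -0.563	qdot: 0.727 -2.287 -0.719 -7.619	ee: 0.310 -0.615 1.096	tau: 9.075 -29.299 4.588 1.561
step 3	θ: -0.244 0.340 -0.729 -0.712	qdot: 0.765 -2.844 -1.224 -7.340	ee: 0.319 -0.585 1.088	tau: -1.507 -13.743 2.250 0.843
step 4	θ: -0.229 0.281 -0.750 -0.853	qdot: 0.678 -2.999 -0.965 -6.730	ee: 0.327 -0.546 1.084	tau: -10.566 -3.504 0.380 0.235
step 5	θ: -0.218 0.221 -0.771 -0.980	qdot: 0.510 -3.042 -1.073 -5.968	ee: 0.334 -0.502 1.082	tau: -16.098 3.223 -0.682 -0.221
step 6	θ: -0.209 0.161 -0.792 -1.093	qdot: 0.304 -2.969 -1.060 -5.379	ee: 0.343 -0.455 1.079	tau: -19.635 7.245 -1.350 -0.420
step 7	θ: -0.206 0.103 -0.814 -1.195	qdot: 0.080 -2.845 -1.067 -4.911	ee: 0.353 -0.408 1.073	tau: -21.620 9.638 -1.724 -0.461
step 8	θ: -0.206 0.047 -0.835 -1.290	qdot: -0.154 -2.692 -1.073 -4.540	ee: 0.366 -0.362 1.065	tau: -22.561 10.983 -1.916 -0.400
step 9	θ: -0.212 -0.005 -0.857 -1.377	qdot: -0.391 -2.528 -1.077 -4.231	ee: 0.382 -0.319 1.054	tau: -22.748 11.657 -1.990 -0.286
step 10	θ: -0.222 -0.054 -0.878 -1.459	qdot: -0.629 -2.362 -1.074 -3.956	ee: 0.400 -0.277 1.039	tau: -22.357 11.892 -1.986 -0.151
step 11	θ: -0.237 -0.099 -0.899 -1.535	qdot: -0.867 -2.201 -1.062 -3.696	ee: 0.421 -0.238 1.020	tau: -21.495 11.830 -1.931 -0.018
step 12	θ: -0.257 -0.142 -0.921 -1.606	qdot: -1.102 -2.048 -1.040 -3.440	ee: 0.444 -0.202 0.999	tau: -20.223 11.561 -1.839 0.100
step 13	θ: -0.281 -0.181 -0.941 -1.673	qdot: -1.333 -1.907 -1.003 -3.181	ee: 0.470 -0.168 0.974	tau: -18.572 11.138 -1.719 0.195
step 14	θ: -0.310 -0.218 -0.961 -1.733	qdot: -1.556 -1.778 -0.952 -2.916	ee: 0.498 -0.136 0.947	tau: -16.562 10.601 -1.578 0.263
step 15	θ: -0.343 -0.253 -0.979 -1.789	qdot: -1.770 -1.662 -0.885 -2.644	ee: 0.527 -0.107 0.918	tau: -14.205 9.979 -1.420 0.302
step 16	θ: -0.381 -0.285 -0.996 -1.839	qdot: -1.971 -1.559 -0.803 -2.366	ee: 0.559 -0.081 0.885	tau: -11.518 9.297 -1.247 0.315
step 17	θ: -0.422 -0.315 -1.011 -1.884	qdot: -2.156 -1.470 -0.708 -2.086	ee: 0.591 -0.056 0.851	tau: -8.527 8.580 -1.062 0.302
step 18	θ: -0.467 -0.344 -1.024 -1.922	qdot: -2.324 -1.393 -0.602 -1.805	ee: 0.624 -0.034 0.814	tau: -5.271 7.854 -0.869 0.268
step 19	θ: -0.514 -0.371 -1.035 -1.956	qdot: -2.469 -1.328 -0.488 -1.528	ee: 0.658 -0.013 0.775	tau: -1.808 7.144 -0.672 0.217
step 20	θ: -0.565 -0.397 -1.044 -1.984	qdot: -2.591 -1.273 -0.370 -1.258	ee: 0.692 0.006 0.734	tau: 1.789 6.474 -0.474 0.154
step 21	θ: -0.618 -0.422 -1.050 -2.006	qdot: -2.688 -1.228 -0.251 -0.999	ee: 0.725 0.024 0.691	tau: 5.437 5.867 -0.282 0.084
step 22	θ: -0.672 -0.446 -1.054 -2.024	qdot: -2.757 -1.191 -0.136 -0.754	ee: 0.757 0.041 0.647	tau: 9.044 5.339 -0.100 0.012
step 23	θ: -0.728 -0.470 -1.056 -2.037	qdot: -2.799 -1.160 -0.028 -0.528	ee: 0.788 0.056 0.601	tau: 12.521 4.905 0.067 -0.058
step 24	θ: -0.784 -0.493 -1.056 -2.045	qdot: -2.813 -1.139 0.032 -0.313	ee: 0.817 0.070 0.553	tau: 15.870 4.662 0.230 -0.126
step 25	θ: -0.840 -0.515 -1.055 -2.049	qdot: -2.799 -1.122 0.071 -0.120	ee: 0.845 0.084 0.505	tau: 18.943 4.526 0.378 -0.187
step 26	θ: -0.896 -0.538 -1.053 -2.050	qdot: -2.762 -1.100 0.129 0.035	ee: 0.870 0.098 0.456	tau: 21.600 4.405 0.493 -0.228
step 27	θ: -0.950 -0.559 -1.049 -2.049	qdot: -2.704 -1.077 0.188 0.142	ee: 0.892 0.111 0.408	tau: 23.844 4.337 0.581 -0.240
step 28	θ: -1.004 -0.581 -1.045 -2.045	qdot: -2.628 -1.055 0.234 0.244	ee: 0.911 0.123 0.359	tau: 25.710 4.355 0.646 -0.256
step 29	θ: -1.055 -0.602 -1.040 -2.039	qdot: -2.535 -1.033 0.269 0.329	ee: 0.928 0.136 0.312	tau: 27.194 4.433 0.688 -0.267
step 30	θ: -1.105 -0.622 -1.035 -2.032	qdot: -2.429 -1.009 0.296 0.395	ee: 0.941 0.147 0.265	tau: 28.314 4.557 0.710 -0.272
step 31	θ: -1.152 -0.642 -1.029 -2.023	qdot: -2.312 -0.984 0.313 0.444	ee: 0.953 0.159 0.221	tau: 29.094 4.713 0.715 -0.271
step 32	θ: -1.197 -0.661 -1.022 -2.014	qdot: -2.188 -0.957 0.322 0.477	ee: 0.961 0.170 0.178	tau: 29.569 4.888 0.706 -0.265
step 33	θ: -1.240 -0.680 -1.016 -2.004	qdot: -2.058 -0.929 0.325 0.496	ee: 0.968 0.181 0.137	tau: 29.773 5.070 0.686 -0.255
step 34	θ: -1.280 -0.699 -1.009 -1.994	qdot: -1.925 -0.898 0.321 0.504	ee: 0.972 0.192 0.099	tau: 29.743 5.249 0.657 -0.243
step 35	θ: -1.317 -0.716 -1.003 -1.984	qdot: -1.790 -0.866 0.313 0.502	ee: 0.975 0.203 0.063	tau: 29.518 5.415 0.623 -0.230
step 36	θ: -1.351 -0.733 -0.997 -1.974	qdot: -1.656 -0.833 0.300 0.493	ee: 0.976 0.213 0.030	tau: 29.132 5.562 0.585 -0.216
step 37	θ: -1.383 -0.749 -0.991 -1.964	qdot: -1.524 -0.797 0.285 0.479	ee: 0.977 0.223 -0.001	tau: 28.617 5.687 0.544 -0.203
step 38	θ: -1.412 -0.765 -0.985 -1.955	qdot: -1.394 -0.761 0.268 0.461	ee: 0.976 0.233 -0.029	tau: 28.003 5.786 0.503 -0.191
step 39	θ: -1.439 -0.780 -0.980 -1.946	qdot: -1.269 -0.724 0.251 0.441	ee: 0.974 0.242 -0.055	tau: 27.316 5.859 0.462 -0.181
step 40	θ: -1.463 -0.794 -0.975 -1.937	qdot: -1.148 -0.686 0.232 0.419	ee: 0.972 0.251 -0.078	tau: 26.579 5.906 0.422 -0.171
step 41	θ: -1.485 -0.807 -0.971 -1.929	qdot: -1.033 -0.647 0.214 0.397	ee: 0.969 0.259 -0.099	tau: 25.813 5.927 0.384 -0.164
step 42	θ: -1.504 -0.820 -0.967 -1.921	qdot: -0.925 -0.608 0.196 0.376	ee: 0.966 0.267 -0.118	tau: 25.035 5.924 0.348 -0.158
step 43	θ: -1.522 -0.832 -0.963 -1.914	qdot: -0.822 -0.570 0.178 0.355	ee: 0.963 0.274 -0.134	tau: 24.257 5.901 0.315 -0.153
step 44	θ: -1.537 -0.843 -0.960 -1.907	qdot: -0.727 -0.532 0.162 0.336	ee: 0.960 0.281 -0.149


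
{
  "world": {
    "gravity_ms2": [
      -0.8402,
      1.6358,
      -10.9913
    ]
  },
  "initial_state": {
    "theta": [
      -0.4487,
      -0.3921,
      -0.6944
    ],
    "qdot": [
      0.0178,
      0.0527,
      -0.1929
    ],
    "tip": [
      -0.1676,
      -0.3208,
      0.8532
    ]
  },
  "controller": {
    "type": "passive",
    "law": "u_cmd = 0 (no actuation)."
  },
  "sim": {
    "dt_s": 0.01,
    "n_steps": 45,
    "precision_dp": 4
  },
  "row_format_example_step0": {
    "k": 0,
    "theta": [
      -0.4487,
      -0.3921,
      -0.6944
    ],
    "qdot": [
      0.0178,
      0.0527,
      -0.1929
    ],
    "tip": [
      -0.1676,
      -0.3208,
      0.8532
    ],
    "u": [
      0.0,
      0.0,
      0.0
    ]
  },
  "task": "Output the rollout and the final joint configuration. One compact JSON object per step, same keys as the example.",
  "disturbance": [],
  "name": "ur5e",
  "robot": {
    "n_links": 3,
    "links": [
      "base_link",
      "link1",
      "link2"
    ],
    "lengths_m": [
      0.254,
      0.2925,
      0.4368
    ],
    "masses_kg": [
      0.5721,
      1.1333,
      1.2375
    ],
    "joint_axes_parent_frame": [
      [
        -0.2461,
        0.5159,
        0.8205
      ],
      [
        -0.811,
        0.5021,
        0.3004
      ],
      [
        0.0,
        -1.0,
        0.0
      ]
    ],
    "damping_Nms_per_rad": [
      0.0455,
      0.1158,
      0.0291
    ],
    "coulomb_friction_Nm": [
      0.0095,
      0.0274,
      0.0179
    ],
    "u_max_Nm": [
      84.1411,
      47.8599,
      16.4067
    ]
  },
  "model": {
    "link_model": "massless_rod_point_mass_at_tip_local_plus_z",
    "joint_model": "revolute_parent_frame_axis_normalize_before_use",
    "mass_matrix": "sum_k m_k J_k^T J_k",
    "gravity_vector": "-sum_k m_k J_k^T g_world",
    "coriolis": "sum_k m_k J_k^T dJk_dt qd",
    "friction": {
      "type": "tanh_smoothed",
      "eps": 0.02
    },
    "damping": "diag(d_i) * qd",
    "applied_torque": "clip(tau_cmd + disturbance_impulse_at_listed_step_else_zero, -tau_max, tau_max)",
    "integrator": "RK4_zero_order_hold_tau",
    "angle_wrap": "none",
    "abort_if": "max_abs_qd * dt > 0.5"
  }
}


{"k":1,"theta":[-0.4496,-0.3914,-0.6979],"qdot":[-0.1984,0.0895,-0.5005],"tip":[-0.1664,-0.3209,0.8528],"u":[0.0,0.0,0.0]}
{"k":2,"theta":[-0.4527,-0.3903,-0.7044],"qdot":[-0.4122,0.1256,-0.8051],"tip":[-0.1653,-0.3214,0.8519],"u":[0.0,0.0,0.0]}
{"k":3,"theta":[-0.4578,-0.3889,-0.714],"qdot":[-0.6234,0.1614,-1.1064],"tip":[-0.1643,-0.3222,0.8503],"u":[0.0,0.0,0.0]}
{"k":4,"theta":[-0.4651,-0.3871,-0.7265],"qdot":[-0.8317,0.197,-1.4039],"tip":[-0.1634,-0.3233,0.8481],"u":[0.0,0.0,0.0]}
{"k":5,"theta":[-0.4745,-0.3849,-0.742],"qdot":[-1.0367,0.2324,-1.6971],"tip":[-0.1625,-0.3247,0.8452],"u":[0.0,0.0,0.0]}
{"k":6,"theta":[-0.4858,-0.3824,-0.7604],"qdot":[-1.2377,0.2672,-1.9853],"tip":[-0.1617,-0.3264,0.8416],"u":[0.0,0.0,0.0]}
{"k":7,"theta":[-0.4992,-0.3796,-0.7817],"qdot":[-1.4338,0.3011,-2.2678],"tip":[-0.161,-0.3283,0.8373],"u":[0.0,0.0,0.0]}
{"k":8,"theta":[-0.5145,-0.3764,-0.8058],"qdot":[-1.624,0.3333,-2.5437],"tip":[-0.1604,-0.3306,0.8323],"u":[0.0,0.0,0.0]}
{"k":9,"theta":[-0.5317,-0.3729,-0.8326],"qdot":[-1.807,0.3627,-2.8121],"tip":[-0.1598,-0.3331,0.8264],"u":[0.0,0.0,0.0]}
{"k":10,"theta":[-0.5506,-0.3692,-0.862],"qdot":[-1.9815,0.3879,-3.0724],"tip":[-0.1594,-0.3358,0.8197],"u":[0.0,0.0,0.0]}
{"k":11,"theta":[-0.5713,-0.3652,-0.894],"qdot":[-2.1458,0.4072,-3.3237],"tip":[-0.1591,-0.3387,0.812],"u":[0.0,0.0,0.0]}
{"k":12,"theta":[-0.5935,-0.3611,-0.9284],"qdot":[-2.298,0.4183,-3.5655],"tip":[-0.1589,-0.3419,0.8035],"u":[0.0,0.0,0.0]}
{"k":13,"theta":[-0.6172,-0.3569,-0.9653],"qdot":[-2.4362,0.4184,-3.7974],"tip":[-0.1588,-0.3452,0.7939],"u":[0.0,0.0,0.0]}
{"k":14,"theta":[-0.6422,-0.3527,-1.0043],"qdot":[-2.5583,0.4042,-4.0193],"tip":[-0.1589,-0.3486,0.7833],"u":[0.0,0.0,0.0]}
{"k":15,"theta":[-0.6683,-0.3488,-1.0456],"qdot":[-2.6618,0.3717,-4.2315],"tip":[-0.1591,-0.3522,0.7716],"u":[0.0,0.0,0.0]}
{"k":16,"theta":[-0.6953,-0.3454,-1.0889],"qdot":[-2.7445,0.3164,-4.4345],"tip":[-0.1595,-0.3558,0.7588],"u":[0.0,0.0,0.0]}
{"k":17,"theta":[-0.7231,-0.3426,-1.1343],"qdot":[-2.8039,0.2328,-4.6294],"tip":[-0.1601,-0.3595,0.7448],"u":[0.0,0.0,0.0]}
{"k":18,"theta":[-0.7513,-0.3408,-1.1815],"qdot":[-2.8378,0.115,-4.8174],"tip":[-0.1609,-0.3631,0.7296],"u":[0.0,0.0,0.0]}
{"k":19,"theta":[-0.7797,-0.3405,-1.2306],"qdot":[-2.8449,-0.0423,-5.0003],"tip":[-0.162,-0.3667,0.7132],"u":[0.0,0.0,0.0]}
{"k":20,"theta":[-0.8081,-0.3418,-1.2815],"qdot":[-2.8273,-0.2412,-5.1805],"tip":[-0.1632,-0.3701,0.6955],"u":[0.0,0.0,0.0]}
{"k":21,"theta":[-0.8362,-0.3455,-1.3342],"qdot":[-2.7799,-0.494,-5.3582],"tip":[-0.1647,-0.3733,0.6765],"u":[0.0,0.0,0.0]}
{"k":22,"theta":[-0.8636,-0.3519,-1.3887],"qdot":[-2.7027,-0.8074,-5.5346],"tip":[-0.1664,-0.3761,0.6563],"u":[0.0,0.0,0.0]}
{"k":23,"theta":[-0.8902,-0.3618,-1.4449],"qdot":[-2.5977,-1.1869,-5.7104],"tip":[-0.1683,-0.3785,0.6349],"u":[0.0,0.0,0.0]}
{"k":24,"theta":[-0.9155,-0.3759,-1.5029],"qdot":[-2.4688,-1.6366,-5.8853],"tip":[-0.1704,-0.3803,0.6123],"u":[0.0,0.0,0.0]}
{"k":25,"theta":[-0.9395,-0.3948,-1.5626],"qdot":[-2.322,-2.158,-6.0577],"tip":[-0.1727,-0.3813,0.5885],"u":[0.0,0.0,0.0]}
{"k":26,"theta":[-0.9619,-0.4193,-1.624],"qdot":[-2.1657,-2.7498,-6.2249],"tip":[-0.1752,-0.3814,0.5637],"u":[0.0,0.0,0.0]}
{"k":27,"theta":[-0.9828,-0.45,-1.6871],"qdot":[-2.0104,-3.4072,-6.3824],"tip":[-0.1778,-0.3805,0.5379],"u":[0.0,0.0,0.0]}
{"k":28,"theta":[-1.0022,-0.4876,-1.7516],"qdot":[-1.8683,-4.1218,-6.525],"tip":[-0.1805,-0.3783,0.5114],"u":[0.0,0.0,0.0]}
{"k":29,"theta":[-1.0202,-0.5326,-1.8175],"qdot":[-1.7525,-4.8815,-6.6466],"tip":[-0.1832,-0.3746,0.4844],"u":[0.0,0.0,0.0]}
{"k":30,"theta":[-1.0373,-0.5853,-1.8845],"qdot":[-1.6761,-5.6706,-6.7412],"tip":[-0.1859,-0.3693,0.4572],"u":[0.0,0.0,0.0]}
{"k":31,"theta":[-1.0539,-0.646,-1.9522],"qdot":[-1.6511,-6.4701,-6.8032],"tip":[-0.1885,-0.3623,0.4301],"u":[0.0,0.0,0.0]}
{"k":32,"theta":[-1.0706,-0.7147,-2.0204],"qdot":[-1.6882,-7.2575,-6.8287],"tip":[-0.191,-0.3535,0.4034],"u":[0.0,0.0,0.0]}
{"k":33,"theta":[-1.0879,-0.7911,-2.0887],"qdot":[-1.7959,-8.0069,-6.8156],"tip":[-0.1933,-0.3429,0.3776],"u":[0.0,0.0,0.0]}
{"k":34,"theta":[-1.1068,-0.8746,-2.1566],"qdot":[-1.9809,-8.6894,-6.7641],"tip":[-0.1955,-0.3305,0.353],"u":[0.0,0.0,0.0]}
{"k":35,"theta":[-1.1278,-0.9645,-2.2238],"qdot":[-2.2477,-9.2736,-6.6766],"tip":[-0.1977,-0.3165,0.3302],"u":[0.0,0.0,0.0]}
{"k":36,"theta":[-1.152,-1.0597,-2.29],"qdot":[-2.5999,-9.7266,-6.5574],"tip":[-0.1999,-0.3009,0.3093],"u":[0.0,0.0,0.0]}
{"k":37,"theta":[-1.1801,-1.1585,-2.3549],"qdot":[-3.0404,-10.0159,-6.4118],"tip":[-0.2023,-0.284,0.2907],"u":[0.0,0.0,0.0]}
{"k":38,"theta":[-1.2131,-1.2593,-2.4182],"qdot":[-3.572,-10.1119,-6.2445],"tip":[-0.2052,-0.2659,0.2745],"u":[0.0,0.0,0.0]}
{"k":39,"theta":[-1.2519,-1.36,-2.4797],"qdot":[-4.1974,-9.9897,-6.0579],"tip":[-0.2087,-0.2469,0.2608],"u":[0.0,0.0,0.0]}
{"k":40,"theta":[-1.2974,-1.4583,-2.5393],"qdot":[-4.9186,-9.6325,-5.8507],"tip":[-0.2133,-0.227,0.2494],"u":[0.0,0.0,0.0]}
{"k":41,"theta":[-1.3506,-1.5519,-2.5966],"qdot":[-5.7358,-9.033,-5.6162],"tip":[-0.2191,-0.2064,0.2399],"u":[0.0,0.0,0.0]}
{"k":42,"theta":[-1.4124,-1.6382,-2.6515],"qdot":[-6.6445,-8.1961,-5.3426],"tip":[-0.2263,-0.185,0.2319],"u":[0.0,0.0,0.0]}
{"k":43,"theta":[-1.4837,-1.7151,-2.7033],"qdot":[-7.6332,-7.1405,-5.0136],"tip":[-0.2348,-0.1629,0.2247],"u":[0.0,0.0,0.0]}
{"k":44,"theta":[-1.5653,-1.7804,-2.7515],"qdot":[-8.6795,-5.8988,-4.6108],"tip":[-0.2445,-0.1399,0.2177],"u":[0.0,0.0,0.0]}
{"k":45,"theta":[-1.6574,-1.8326,-2.7952],"qdot":[-9.7475,-4.5171,-4.1162],"tip":[-0.2551,-0.1161,0.21]}
{"summary": "final theta (rad): -1.6574 -1.8326 -2.7952"}


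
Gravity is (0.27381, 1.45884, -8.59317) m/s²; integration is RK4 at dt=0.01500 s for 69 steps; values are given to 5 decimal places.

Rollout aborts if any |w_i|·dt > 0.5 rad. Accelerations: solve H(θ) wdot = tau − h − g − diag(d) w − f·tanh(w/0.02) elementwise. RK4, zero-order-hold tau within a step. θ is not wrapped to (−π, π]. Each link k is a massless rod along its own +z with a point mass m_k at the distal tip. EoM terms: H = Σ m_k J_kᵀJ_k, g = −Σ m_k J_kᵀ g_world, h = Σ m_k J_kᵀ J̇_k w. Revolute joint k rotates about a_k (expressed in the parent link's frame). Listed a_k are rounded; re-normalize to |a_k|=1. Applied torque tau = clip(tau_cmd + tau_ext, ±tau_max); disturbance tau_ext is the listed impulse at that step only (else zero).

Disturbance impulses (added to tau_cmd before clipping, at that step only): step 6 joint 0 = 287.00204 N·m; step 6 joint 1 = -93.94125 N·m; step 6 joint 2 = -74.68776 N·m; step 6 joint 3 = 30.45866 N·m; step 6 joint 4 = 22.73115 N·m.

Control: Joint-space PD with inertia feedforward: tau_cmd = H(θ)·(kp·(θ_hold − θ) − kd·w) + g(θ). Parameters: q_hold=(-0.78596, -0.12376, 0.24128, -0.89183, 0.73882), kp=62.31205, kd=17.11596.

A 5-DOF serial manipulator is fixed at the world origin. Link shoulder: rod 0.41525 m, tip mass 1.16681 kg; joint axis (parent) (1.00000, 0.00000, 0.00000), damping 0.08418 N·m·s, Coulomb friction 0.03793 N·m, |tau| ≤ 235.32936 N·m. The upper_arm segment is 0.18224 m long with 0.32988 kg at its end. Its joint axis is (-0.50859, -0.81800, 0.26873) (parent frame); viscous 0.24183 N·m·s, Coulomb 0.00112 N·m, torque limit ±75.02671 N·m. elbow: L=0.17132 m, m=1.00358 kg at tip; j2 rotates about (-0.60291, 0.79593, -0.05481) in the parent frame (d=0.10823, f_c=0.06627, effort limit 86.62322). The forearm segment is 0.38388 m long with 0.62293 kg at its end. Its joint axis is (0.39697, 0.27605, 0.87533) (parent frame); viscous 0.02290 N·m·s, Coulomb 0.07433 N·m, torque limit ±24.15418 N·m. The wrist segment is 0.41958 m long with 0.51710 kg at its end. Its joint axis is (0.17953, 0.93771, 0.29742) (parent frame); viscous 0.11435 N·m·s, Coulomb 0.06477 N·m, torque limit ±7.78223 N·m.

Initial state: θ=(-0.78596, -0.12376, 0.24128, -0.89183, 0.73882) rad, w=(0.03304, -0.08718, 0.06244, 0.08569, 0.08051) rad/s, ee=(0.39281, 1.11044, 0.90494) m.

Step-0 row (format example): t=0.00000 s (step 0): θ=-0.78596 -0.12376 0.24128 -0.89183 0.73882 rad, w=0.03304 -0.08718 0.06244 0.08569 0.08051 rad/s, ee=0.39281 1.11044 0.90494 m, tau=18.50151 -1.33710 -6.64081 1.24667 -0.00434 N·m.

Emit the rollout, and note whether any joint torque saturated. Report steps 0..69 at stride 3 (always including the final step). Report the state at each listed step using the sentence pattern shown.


t=0.04500 s (step 3): θ=-0.78521 -0.12720 0.24226 -0.89152 0.74045 rad, w=0.00741 -0.04986 0.00821 0.01326 -0.00074 rad/s, ee=0.39679 1.10711 0.90624 m, tau=19.89674 -2.79837 -6.27233 1.47725 0.34104 N·m.
t=0.09000 s (step 6): θ=-0.78506 -0.12860 0.24229 -0.89181 0.74060 rad, w=0.00133 -0.01017 0.00231 0.01152 -0.00441 rad/s, ee=0.39800 1.10611 0.90672 m, tau=235.32936 -75.02671 -80.79262 24.15418 7.78223 N·m.
t=0.13500 s (step 9): θ=-0.78501 -0.20561 0.16048 -0.89330 0.61301 rad, w=0.02849 -1.22028 -1.30633 0.33607 -2.20155 rad/s, ee=0.38406 1.09296 0.96536 m, tau=-14.51134 7.70971 6.15388 -2.41209 -0.97406 N·m.
t=0.18000 s (step 12): θ=-0.78335 -0.23505 0.12795 -0.88564 0.56082 rad, w=0.03605 -0.22547 -0.28031 0.00763 -0.35518 rad/s, ee=0.37710 1.08414 0.99026 m, tau=4.27333 1.40400 -0.23763 -0.14812 -0.20036 N·m.
t=0.22500 s (step 15): θ=-0.78229 -0.23530 0.12615 -0.88583 0.56089 rad, w=0.00448 0.14286 0.13025 0.01723 0.20859 rad/s, ee=0.37603 1.08268 0.99255 m, tau=13.88208 -1.72809 -3.41583 1.03511 0.34278 N·m.
t=0.27000 s (step 18): θ=-0.78284 -0.22641 0.13499 -0.88621 0.57396 rad, w=-0.02422 0.24170 0.25326 0.01428 0.33388 rad/s, ee=0.37712 1.08595 0.98569 m, tau=18.64380 -3.26736 -4.95192 1.60510 0.65867 N·m.
t=0.31500 s (step 21): θ=-0.78424 -0.21518 0.14694 -0.88652 0.58968 rad, w=-0.03490 0.25765 0.27932 0.01675 0.34466 rad/s, ee=0.37885 1.09098 0.97564 m, tau=20.90970 -4.00192 -5.68770 1.85787 0.80701 N·m.
t=0.36000 s (step 24): θ=-0.78587 -0.20407 0.15903 -0.88677 0.60491 rad, w=-0.03537 0.24159 0.26517 0.01761 0.31904 rad/s, ee=0.38063 1.09618 0.96514 m, tau=21.90593 -4.33067 -6.01671 1.95379 0.86550 N·m.
t=0.40500 s (step 27): θ=-0.78739 -0.19394 0.17012 -0.88697 0.61874 rad, w=-0.03075 0.21543 0.23706 0.01767 0.28445 rad/s, ee=0.38225 1.10083 0.95540 m, tau=22.26835 -4.45785 -6.14308 1.97493 0.87849 N·m.
t=0.45000 s (step 30): θ=-0.78865 -0.18504 0.17988 -0.88714 0.63098 rad, w=-0.02435 0.18770 0.20594 0.01744 0.24993 rad/s, ee=0.38366 1.10472 0.94687 m, tau=22.32761 -4.48819 -6.17199 1.96260 0.87020 N·m.
t=0.49500 s (step 33): θ=-0.78963 -0.17734 0.18826 -0.88730 0.64172 rad, w=-0.01804 0.16154 0.17610 0.01712 0.21809 rad/s, ee=0.38485 1.10781 0.93963 m, tau=22.25364 -4.47502 -6.15702 1.93720 0.85332 N·m.
t=0.54000 s (step 36): θ=-0.79033 -0.17076 0.19537 -0.88744 0.65110 rad, w=-0.01266 0.13794 0.14908 0.01677 0.18951 rad/s, ee=0.38585 1.11022 0.93360 m, tau=22.13157 -4.44498 -6.12491 1.90851 0.83422 N·m.
t=0.58500 s (step 39): θ=-0.79082 -0.16518 0.20135 -0.88758 0.65926 rad, w=-0.00844 0.11717 0.12537 0.01643 0.16413 rad/s, ee=0.38668 1.11204 0.92864 m, tau=22.00178 -4.41091 -6.08858 1.88095 0.81588 N·m.
t=0.63000 s (step 42): θ=-0.79115 -0.16046 0.20634 -0.88771 0.66634 rad, w=-0.00525 0.09920 0.10499 0.01611 0.14175 rad/s, ee=0.38737 1.11340 0.92459 m, tau=21.88154 -4.37856 -6.05388 1.85629 0.79950 N·m.
t=0.67500 s (step 45): θ=-0.79135 -0.15649 0.21049 -0.88783 0.67247 rad, w=-0.00289 0.08387 0.08777 0.01583 0.12209 rad/s, ee=0.38794 1.11440 0.92130 m, tau=21.77685 -4.35015 -6.02316 1.83503 0.78541 N·m.
t=0.72000 s (step 48): θ=-0.79145 -0.15315 0.21394 -0.88795 0.67777 rad, w=-0.00116 0.07092 0.07340 0.01564 0.10490 rad/s, ee=0.38841 1.11512 0.91863 m, tau=21.68857 -4.32620 -5.99709 1.81708 0.77356 N·m.
t=0.76500 s (step 51): θ=-0.79149 -0.15034 0.21680 -0.88807 0.68234 rad, w=0.00013 0.06013 0.06160 0.01564 0.08991 rad/s, ee=0.38880 1.11563 0.91647 m, tau=21.61547 -4.30644 -5.97566 1.80210 0.76369 N·m.
t=0.81000 s (step 54): θ=-0.79148 -0.14798 0.21918 -0.88817 0.68629 rad, w=0.00114 0.05126 0.05209 0.01602 0.07687 rad/s, ee=0.38912 1.11598 0.91473 m, tau=21.55561 -4.29037 -5.95865 1.78970 0.75551 N·m.
t=0.85500 s (step 57): θ=-0.79143 -0.14597 0.22118 -0.88825 0.68969 rad, w=0.00199 0.04414 0.04465 0.01687 0.06561 rad/s, ee=0.38939 1.11621 0.91331 m, tau=21.50697 -4.27738 -5.94579 1.77949 0.74870 N·m.
t=0.90000 s (step 60): θ=-0.79134 -0.14426 0.22288 -0.88831 0.69262 rad, w=0.00274 0.03853 0.03895 0.01806 0.05604 rad/s, ee=0.38962 1.11636 0.91216 m, tau=21.46766 -4.26690 -5.93666 1.77110 0.74289 N·m.
t=0.94500 s (step 63): θ=-0.79123 -0.14277 0.22434 -0.88833 0.69517 rad, w=0.00342 0.03413 0.03461 0.01928 0.04817 rad/s, ee=0.38982 1.11644 0.91121 m, tau=21.43600 -4.25844 -5.93065 1.76420 0.73775 N·m.
t=0.99000 s (step 66): θ=-0.79109 -0.14147 0.22563 -0.88832 0.69740 rad, w=0.00399 0.03067 0.03124 0.02023 0.04198 rad/s, ee=0.38999 1.11646 0.91043 m, tau=21.41050 -4.25160 -5.92703 1.75846 0.73295 N·m.
t=1.03500 s (step 69): θ=-0.79092 -0.14031 0.22677 -0.88829 0.69939 rad, w=0.00444 0.02792 0.02854 0.02084 0.03728 rad/s, ee=0.39015 1.11644 0.90978 m.
any joint saturated: yes
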